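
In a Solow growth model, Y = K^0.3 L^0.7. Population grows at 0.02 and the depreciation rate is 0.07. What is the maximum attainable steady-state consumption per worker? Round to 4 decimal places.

c_gold ≈ 1.1727

n + δ = 0.02 + 0.07 = 0.09.
Golden rule sets MPK = n+δ: 0.3·k^(0.3−1) = 0.09, so k_gold = (0.3/0.09)^(1/0.7) ≈ 5.5843.
y_gold = 5.5843^0.3 ≈ 1.6753.
c_gold = y_gold − (n+δ)·k_gold = 1.6753 − 0.09·5.5843 ≈ 1.1727.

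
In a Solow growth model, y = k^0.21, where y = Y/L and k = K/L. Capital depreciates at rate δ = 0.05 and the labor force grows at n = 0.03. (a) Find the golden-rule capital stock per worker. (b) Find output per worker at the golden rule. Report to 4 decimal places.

(a) k_gold ≈ 3.3927; (b) y_gold ≈ 1.2925

Break-even investment rate: n + δ = 0.03 + 0.05 = 0.08.
Maximizing c = f(k) − (n+δ)·k gives f'(k) = n+δ, i.e. 0.21·k^(0.21−1) = 0.08, so k_gold = (0.21/0.08)^(1/0.79) ≈ 3.3927.
y_gold = 3.3927^0.21 ≈ 1.2925.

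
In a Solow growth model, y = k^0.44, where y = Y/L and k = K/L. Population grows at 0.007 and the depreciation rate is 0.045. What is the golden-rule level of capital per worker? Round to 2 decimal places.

Break-even investment rate: n + δ = 0.007 + 0.045 = 0.052.
Setting f'(k) = n+δ gives 0.44·k^(0.44−1) = 0.052, hence k_gold = (0.44/0.052)^(1/0.56) ≈ 45.3064.

k_gold ≈ 45.31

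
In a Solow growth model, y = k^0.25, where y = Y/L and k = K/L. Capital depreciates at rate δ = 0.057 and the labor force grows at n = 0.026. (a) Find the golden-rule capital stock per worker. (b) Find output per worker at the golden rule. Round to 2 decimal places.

(a) k_gold ≈ 4.35; (b) y_gold ≈ 1.44

The effective depreciation rate is n + δ = 0.026 + 0.057 = 0.083.
Golden rule sets MPK = n+δ: 0.25·k^(0.25−1) = 0.083, so k_gold = (0.25/0.083)^(1/0.75) ≈ 4.3499.
y_gold = 4.3499^0.25 ≈ 1.4442.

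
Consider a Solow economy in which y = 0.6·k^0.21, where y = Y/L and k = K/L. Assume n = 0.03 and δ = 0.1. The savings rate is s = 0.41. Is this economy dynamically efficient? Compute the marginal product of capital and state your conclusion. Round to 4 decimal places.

The effective depreciation rate is n + δ = 0.03 + 0.1 = 0.13.
Steady-state k*: s·A·k^0.21 = 0.13·k gives k* = (0.41·0.6/0.13)^(1/0.79) ≈ 2.2419.
MPK = 0.21·0.6·2.2419^(-0.79) ≈ 0.0666.
MPK < n+δ = 0.13, so the economy is dynamically inefficient (over-saving).

dynamically inefficient; MPK ≈ 0.0666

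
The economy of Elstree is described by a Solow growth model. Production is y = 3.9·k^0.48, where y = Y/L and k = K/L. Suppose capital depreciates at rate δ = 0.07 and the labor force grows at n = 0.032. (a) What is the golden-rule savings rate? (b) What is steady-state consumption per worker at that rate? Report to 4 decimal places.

Capital per worker breaks even when investment replaces (n + δ)·k; here n + δ = 0.102.
For Cobb-Douglas, s_gold equals capital's share: s_gold = 0.48.
Setting f'(k) = n+δ gives 0.48·3.9·k^(0.48−1) = 0.102, hence k_gold = (0.48·3.9/0.102)^(1/0.52) ≈ 269.2795.
y_gold = 3.9·269.2795^0.48 ≈ 57.2219; c_gold = (1−0.48)·y_gold ≈ 29.7554.

(a) s_gold = 0.4800; (b) c_gold ≈ 29.7554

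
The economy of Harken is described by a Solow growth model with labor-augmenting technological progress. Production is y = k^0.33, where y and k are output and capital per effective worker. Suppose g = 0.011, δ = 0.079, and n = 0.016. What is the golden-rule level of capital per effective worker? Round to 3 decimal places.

k_gold ≈ 5.447

Capital per effective worker breaks even when investment replaces (n + g + δ)·k; here n + g + δ = 0.106.
Maximizing c = f(k) − (n+g+δ)·k gives f'(k) = n+g+δ, i.e. 0.33·k^(0.33−1) = 0.106, so k_gold = (0.33/0.106)^(1/0.67) ≈ 5.4467.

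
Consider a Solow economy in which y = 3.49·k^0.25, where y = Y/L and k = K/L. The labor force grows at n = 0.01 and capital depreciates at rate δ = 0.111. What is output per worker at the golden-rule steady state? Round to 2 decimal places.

y_gold ≈ 6.74

The effective depreciation rate is n + δ = 0.01 + 0.111 = 0.121.
At the golden rule the marginal product of capital equals n+δ: 0.25·3.49·k^(0.25−1) = 0.121. Solving, k_gold = (0.25·3.49/0.121)^(1/0.75) ≈ 13.9307.
Output: y_gold = 3.49·k_gold^0.25 = 3.49·13.9307^0.25 ≈ 6.7425.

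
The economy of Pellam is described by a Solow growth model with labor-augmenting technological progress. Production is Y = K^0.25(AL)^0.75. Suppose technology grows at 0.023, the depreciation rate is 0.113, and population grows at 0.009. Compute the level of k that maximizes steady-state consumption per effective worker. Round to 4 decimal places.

k_gold ≈ 2.0674

Capital per effective worker breaks even when investment replaces (n + g + δ)·k; here n + g + δ = 0.145.
Golden rule sets MPK = n+g+δ: 0.25·k^(0.25−1) = 0.145, so k_gold = (0.25/0.145)^(1/0.75) ≈ 2.0674.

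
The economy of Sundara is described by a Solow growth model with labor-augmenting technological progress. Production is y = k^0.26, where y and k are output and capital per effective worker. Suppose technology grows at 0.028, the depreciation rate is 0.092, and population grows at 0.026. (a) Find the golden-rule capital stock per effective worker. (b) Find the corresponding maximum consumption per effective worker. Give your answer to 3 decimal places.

(a) k_gold ≈ 2.181; (b) c_gold ≈ 0.906

Capital per effective worker breaks even when investment replaces (n + g + δ)·k; here n + g + δ = 0.146.
Maximizing c = f(k) − (n+g+δ)·k gives f'(k) = n+g+δ, i.e. 0.26·k^(0.26−1) = 0.146, so k_gold = (0.26/0.146)^(1/0.74) ≈ 2.1811.
y_gold = 2.1811^0.26 ≈ 1.2248; c_gold = y_gold − 0.146·k_gold ≈ 0.9063.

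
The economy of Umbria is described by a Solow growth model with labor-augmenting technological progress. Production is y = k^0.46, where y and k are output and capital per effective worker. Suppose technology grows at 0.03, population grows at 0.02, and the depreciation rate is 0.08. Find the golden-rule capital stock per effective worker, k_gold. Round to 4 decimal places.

k_gold ≈ 10.3830

Break-even investment rate: n + g + δ = 0.02 + 0.03 + 0.08 = 0.13.
Maximizing c = f(k) − (n+g+δ)·k gives f'(k) = n+g+δ, i.e. 0.46·k^(0.46−1) = 0.13, so k_gold = (0.46/0.13)^(1/0.54) ≈ 10.3830.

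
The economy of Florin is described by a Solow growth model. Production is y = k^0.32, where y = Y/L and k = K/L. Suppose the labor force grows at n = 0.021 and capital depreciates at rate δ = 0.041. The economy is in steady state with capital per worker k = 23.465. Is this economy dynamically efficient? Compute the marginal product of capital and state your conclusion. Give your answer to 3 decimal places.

dynamically inefficient; MPK ≈ 0.037

Break-even investment rate: n + δ = 0.021 + 0.041 = 0.062.
MPK = 0.32·k^(0.32−1) = 0.32·23.465^(-0.68) ≈ 0.0374.
MPK < 0.062, so the economy is dynamically inefficient (over-saving).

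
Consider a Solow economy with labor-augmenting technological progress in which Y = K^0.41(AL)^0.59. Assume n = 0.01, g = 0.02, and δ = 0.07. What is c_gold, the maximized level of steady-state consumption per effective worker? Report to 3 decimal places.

c_gold ≈ 1.573

The effective depreciation rate is n + g + δ = 0.01 + 0.02 + 0.07 = 0.1.
Maximizing c = f(k) − (n+g+δ)·k gives f'(k) = n+g+δ, i.e. 0.41·k^(0.41−1) = 0.1, so k_gold = (0.41/0.1)^(1/0.59) ≈ 10.9299.
y_gold = 10.9299^0.41 ≈ 2.6658.
c_gold = y_gold − (n+g+δ)·k_gold = 2.6658 − 0.1·10.9299 ≈ 1.5728.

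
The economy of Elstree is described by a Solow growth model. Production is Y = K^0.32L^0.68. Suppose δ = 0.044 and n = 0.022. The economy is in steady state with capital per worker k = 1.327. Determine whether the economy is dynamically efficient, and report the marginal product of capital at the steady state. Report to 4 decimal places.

dynamically efficient; MPK ≈ 0.2640

n + δ = 0.022 + 0.044 = 0.066.
MPK = 0.32·k^(0.32−1) = 0.32·1.327^(-0.68) ≈ 0.2640.
MPK > 0.066, so the economy is dynamically efficient (under-saving).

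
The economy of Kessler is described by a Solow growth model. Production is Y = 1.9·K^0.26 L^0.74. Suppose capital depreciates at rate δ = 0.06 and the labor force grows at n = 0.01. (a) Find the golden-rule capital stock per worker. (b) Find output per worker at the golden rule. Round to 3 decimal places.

(a) k_gold ≈ 14.022; (b) y_gold ≈ 3.775

Capital per worker breaks even when investment replaces (n + δ)·k; here n + δ = 0.07.
Setting f'(k) = n+δ gives 0.26·1.9·k^(0.26−1) = 0.07, hence k_gold = (0.26·1.9/0.07)^(1/0.74) ≈ 14.0215.
y_gold = 1.9·14.0215^0.26 ≈ 3.7750.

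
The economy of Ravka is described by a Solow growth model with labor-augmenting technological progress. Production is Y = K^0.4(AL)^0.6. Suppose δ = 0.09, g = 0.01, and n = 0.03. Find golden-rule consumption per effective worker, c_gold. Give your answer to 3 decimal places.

c_gold ≈ 1.269

Capital per effective worker breaks even when investment replaces (n + g + δ)·k; here n + g + δ = 0.13.
Maximizing c = f(k) − (n+g+δ)·k gives f'(k) = n+g+δ, i.e. 0.4·k^(0.4−1) = 0.13, so k_gold = (0.4/0.13)^(1/0.6) ≈ 6.5092.
y_gold = 6.5092^0.4 ≈ 2.1155.
c_gold = y_gold − (n+g+δ)·k_gold = 2.1155 − 0.13·6.5092 ≈ 1.2693.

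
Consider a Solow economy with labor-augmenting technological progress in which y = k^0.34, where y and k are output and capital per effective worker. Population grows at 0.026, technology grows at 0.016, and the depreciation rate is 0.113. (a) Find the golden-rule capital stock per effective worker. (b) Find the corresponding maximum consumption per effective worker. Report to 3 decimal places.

The effective depreciation rate is n + g + δ = 0.026 + 0.016 + 0.113 = 0.155.
Golden rule sets MPK = n+g+δ: 0.34·k^(0.34−1) = 0.155, so k_gold = (0.34/0.155)^(1/0.66) ≈ 3.2877.
y_gold = 3.2877^0.34 ≈ 1.4988; c_gold = y_gold − 0.155·k_gold ≈ 0.9892.

(a) k_gold ≈ 3.288; (b) c_gold ≈ 0.989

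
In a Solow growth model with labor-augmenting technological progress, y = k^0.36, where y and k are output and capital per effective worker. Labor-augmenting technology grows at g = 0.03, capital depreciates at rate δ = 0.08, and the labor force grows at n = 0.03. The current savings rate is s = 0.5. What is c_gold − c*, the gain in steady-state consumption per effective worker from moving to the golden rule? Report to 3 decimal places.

n + g + δ = 0.03 + 0.03 + 0.08 = 0.14.
Current steady state (s = 0.5): k* = (0.5/0.14)^(1/0.64) ≈ 7.3083, y* = 7.3083^0.36 ≈ 2.0463, c* = (1−0.5)·2.0463 ≈ 1.0232.
Golden rule sets MPK = n+g+δ: 0.36·k^(0.36−1) = 0.14, so k_gold = (0.36/0.14)^(1/0.64) ≈ 4.3742.
y_gold = 4.3742^0.36 ≈ 1.7011, c_gold = y_gold − 0.14·k_gold ≈ 1.0887.
Gain: Δc = 1.0887 − 1.0232 ≈ 0.0655.

Δc ≈ 0.066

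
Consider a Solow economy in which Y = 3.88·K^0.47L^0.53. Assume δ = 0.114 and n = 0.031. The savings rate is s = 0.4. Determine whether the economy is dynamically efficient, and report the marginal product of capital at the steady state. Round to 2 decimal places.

dynamically efficient; MPK ≈ 0.17

Capital per worker breaks even when investment replaces (n + δ)·k; here n + δ = 0.145.
Steady-state k*: s·A·k^0.47 = 0.145·k gives k* = (0.4·3.88/0.145)^(1/0.53) ≈ 87.5987.
MPK = 0.47·3.88·87.5987^(-0.53) ≈ 0.1704.
MPK > n+δ = 0.145, so the economy is dynamically efficient (under-saving).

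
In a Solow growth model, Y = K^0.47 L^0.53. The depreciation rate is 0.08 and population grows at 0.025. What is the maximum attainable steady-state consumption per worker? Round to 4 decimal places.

n + δ = 0.025 + 0.08 = 0.105.
Golden rule sets MPK = n+δ: 0.47·k^(0.47−1) = 0.105, so k_gold = (0.47/0.105)^(1/0.53) ≈ 16.9094.
y_gold = 16.9094^0.47 ≈ 3.7776.
c_gold = y_gold − (n+δ)·k_gold = 3.7776 − 0.105·16.9094 ≈ 2.0022.

c_gold ≈ 2.0022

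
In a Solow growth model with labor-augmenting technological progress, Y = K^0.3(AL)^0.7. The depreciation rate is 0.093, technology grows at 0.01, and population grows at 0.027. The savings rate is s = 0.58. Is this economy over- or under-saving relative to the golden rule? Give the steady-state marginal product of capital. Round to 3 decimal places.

n + g + δ = 0.027 + 0.01 + 0.093 = 0.13.
Steady-state k*: s·k^0.3 = 0.13·k gives k* = (0.58/0.13)^(1/0.7) ≈ 8.4691.
MPK = 0.3·8.4691^(-0.7) ≈ 0.0672.
MPK < n+g+δ = 0.13, so the economy is dynamically inefficient (over-saving).

over-saving; MPK ≈ 0.067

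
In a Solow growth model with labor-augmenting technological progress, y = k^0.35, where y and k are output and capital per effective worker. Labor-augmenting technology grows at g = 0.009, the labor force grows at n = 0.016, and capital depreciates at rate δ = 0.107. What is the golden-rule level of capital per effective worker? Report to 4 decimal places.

k_gold ≈ 4.4826

n + g + δ = 0.016 + 0.009 + 0.107 = 0.132.
Maximizing c = f(k) − (n+g+δ)·k gives f'(k) = n+g+δ, i.e. 0.35·k^(0.35−1) = 0.132, so k_gold = (0.35/0.132)^(1/0.65) ≈ 4.4826.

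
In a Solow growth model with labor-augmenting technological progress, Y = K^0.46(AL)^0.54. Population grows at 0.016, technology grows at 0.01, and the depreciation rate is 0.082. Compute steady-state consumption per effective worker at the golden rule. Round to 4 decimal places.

c_gold ≈ 1.8556

Break-even investment rate: n + g + δ = 0.016 + 0.01 + 0.082 = 0.108.
Setting f'(k) = n+g+δ gives 0.46·k^(0.46−1) = 0.108, hence k_gold = (0.46/0.108)^(1/0.54) ≈ 14.6364.
y_gold = 14.6364^0.46 ≈ 3.4364.
c_gold = y_gold − (n+g+δ)·k_gold = 3.4364 − 0.108·14.6364 ≈ 1.8556.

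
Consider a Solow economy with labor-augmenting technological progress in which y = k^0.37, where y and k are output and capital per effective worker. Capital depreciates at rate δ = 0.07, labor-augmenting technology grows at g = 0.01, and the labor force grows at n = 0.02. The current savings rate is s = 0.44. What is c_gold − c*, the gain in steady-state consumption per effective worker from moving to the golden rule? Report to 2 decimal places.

Δc ≈ 0.02

Capital per effective worker breaks even when investment replaces (n + g + δ)·k; here n + g + δ = 0.1.
Current steady state (s = 0.44): k* = (0.44/0.1)^(1/0.63) ≈ 10.5040, y* = 10.5040^0.37 ≈ 2.3873, c* = (1−0.44)·2.3873 ≈ 1.3369.
Golden rule sets MPK = n+g+δ: 0.37·k^(0.37−1) = 0.1, so k_gold = (0.37/0.1)^(1/0.63) ≈ 7.9782.
y_gold = 7.9782^0.37 ≈ 2.1563, c_gold = y_gold − 0.1·k_gold ≈ 1.3585.
Gain: Δc = 1.3585 − 1.3369 ≈ 0.0216.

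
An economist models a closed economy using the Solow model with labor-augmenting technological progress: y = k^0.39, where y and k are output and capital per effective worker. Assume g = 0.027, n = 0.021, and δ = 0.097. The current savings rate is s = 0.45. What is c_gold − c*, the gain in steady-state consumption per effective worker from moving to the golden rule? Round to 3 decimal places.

The effective depreciation rate is n + g + δ = 0.021 + 0.027 + 0.097 = 0.145.
Current steady state (s = 0.45): k* = (0.45/0.145)^(1/0.61) ≈ 6.4018, y* = 6.4018^0.39 ≈ 2.0628, c* = (1−0.45)·2.0628 ≈ 1.1345.
At the golden rule the marginal product of capital equals n+g+δ: 0.39·k^(0.39−1) = 0.145. Solving, k_gold = (0.39/0.145)^(1/0.61) ≈ 5.0631.
y_gold = 5.0631^0.39 ≈ 1.8825, c_gold = y_gold − 0.145·k_gold ≈ 1.1483.
Gain: Δc = 1.1483 − 1.1345 ≈ 0.0138.

Δc ≈ 0.014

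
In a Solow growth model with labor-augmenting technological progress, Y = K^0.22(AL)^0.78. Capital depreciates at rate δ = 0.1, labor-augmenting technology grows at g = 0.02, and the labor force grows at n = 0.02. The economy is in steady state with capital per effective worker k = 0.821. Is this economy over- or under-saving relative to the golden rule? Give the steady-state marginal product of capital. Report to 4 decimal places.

The effective depreciation rate is n + g + δ = 0.02 + 0.02 + 0.1 = 0.14.
MPK = 0.22·k^(0.22−1) = 0.22·0.821^(-0.78) ≈ 0.2566.
MPK > 0.14, so the economy is dynamically efficient (under-saving).

under-saving; MPK ≈ 0.2566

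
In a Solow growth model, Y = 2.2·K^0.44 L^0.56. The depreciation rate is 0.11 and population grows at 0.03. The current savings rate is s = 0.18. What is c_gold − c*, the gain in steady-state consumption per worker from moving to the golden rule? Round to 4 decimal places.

Break-even investment rate: n + δ = 0.03 + 0.11 = 0.14.
Current steady state (s = 0.18): k* = (0.18·2.2/0.14)^(1/0.56) ≈ 6.4028, y* = 2.2·6.4028^0.44 ≈ 4.9800, c* = (1−0.18)·4.9800 ≈ 4.0836.
Maximizing c = f(k) − (n+δ)·k gives f'(k) = n+δ, i.e. 0.44·2.2·k^(0.44−1) = 0.14, so k_gold = (0.44·2.2/0.14)^(1/0.56) ≈ 31.5899.
y_gold = 2.2·31.5899^0.44 ≈ 10.0513, c_gold = y_gold − 0.14·k_gold ≈ 5.6288.
Gain: Δc = 5.6288 − 4.0836 ≈ 1.5452.

Δc ≈ 1.5452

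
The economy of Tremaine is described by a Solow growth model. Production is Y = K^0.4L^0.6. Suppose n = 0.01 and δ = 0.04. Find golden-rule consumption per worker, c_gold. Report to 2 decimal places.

n + δ = 0.01 + 0.04 = 0.05.
At the golden rule the marginal product of capital equals n+δ: 0.4·k^(0.4−1) = 0.05. Solving, k_gold = (0.4/0.05)^(1/0.6) ≈ 32.0000.
y_gold = 32.0000^0.4 ≈ 4.0000.
c_gold = y_gold − (n+δ)·k_gold = 4.0000 − 0.05·32.0000 ≈ 2.4000.

c_gold ≈ 2.40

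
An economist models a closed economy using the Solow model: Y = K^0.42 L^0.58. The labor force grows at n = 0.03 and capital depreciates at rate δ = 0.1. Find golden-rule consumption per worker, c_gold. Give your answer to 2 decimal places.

The effective depreciation rate is n + δ = 0.03 + 0.1 = 0.13.
Golden rule sets MPK = n+δ: 0.42·k^(0.42−1) = 0.13, so k_gold = (0.42/0.13)^(1/0.58) ≈ 7.5529.
y_gold = 7.5529^0.42 ≈ 2.3378.
c_gold = y_gold − (n+δ)·k_gold = 2.3378 − 0.13·7.5529 ≈ 1.3559.

c_gold ≈ 1.36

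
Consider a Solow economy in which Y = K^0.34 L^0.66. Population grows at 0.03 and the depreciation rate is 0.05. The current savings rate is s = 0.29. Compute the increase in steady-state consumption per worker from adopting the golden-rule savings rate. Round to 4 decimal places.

Δc ≈ 0.0123

Capital per worker breaks even when investment replaces (n + δ)·k; here n + δ = 0.08.
Current steady state (s = 0.29): k* = (0.29/0.08)^(1/0.66) ≈ 7.0378, y* = 7.0378^0.34 ≈ 1.9415, c* = (1−0.29)·1.9415 ≈ 1.3784.
Setting f'(k) = n+δ gives 0.34·k^(0.34−1) = 0.08, hence k_gold = (0.34/0.08)^(1/0.66) ≈ 8.9558.
y_gold = 8.9558^0.34 ≈ 2.1072, c_gold = y_gold − 0.08·k_gold ≈ 1.3908.
Gain: Δc = 1.3908 − 1.3784 ≈ 0.0123.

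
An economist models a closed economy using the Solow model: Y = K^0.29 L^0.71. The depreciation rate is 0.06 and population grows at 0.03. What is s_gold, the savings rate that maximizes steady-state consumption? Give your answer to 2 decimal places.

Break-even investment rate: n + δ = 0.03 + 0.06 = 0.09.
At the golden rule MPK = n+δ, and in any Cobb-Douglas steady state s = (n+δ)·k/y = MPK·k/y = capital's share 0.29.

s_gold = 0.29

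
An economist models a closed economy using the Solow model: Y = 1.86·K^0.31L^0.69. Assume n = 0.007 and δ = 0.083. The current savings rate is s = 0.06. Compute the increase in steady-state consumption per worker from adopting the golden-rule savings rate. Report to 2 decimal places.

Break-even investment rate: n + δ = 0.007 + 0.083 = 0.09.
Current steady state (s = 0.06): k* = (0.06·1.86/0.09)^(1/0.69) ≈ 1.3658, y* = 1.86·1.3658^0.31 ≈ 2.0487, c* = (1−0.06)·2.0487 ≈ 1.9258.
Setting f'(k) = n+δ gives 0.31·1.86·k^(0.31−1) = 0.09, hence k_gold = (0.31·1.86/0.09)^(1/0.69) ≈ 14.7582.
y_gold = 1.86·14.7582^0.31 ≈ 4.2846, c_gold = y_gold − 0.09·k_gold ≈ 2.9564.
Gain: Δc = 2.9564 − 1.9258 ≈ 1.0306.

Δc ≈ 1.03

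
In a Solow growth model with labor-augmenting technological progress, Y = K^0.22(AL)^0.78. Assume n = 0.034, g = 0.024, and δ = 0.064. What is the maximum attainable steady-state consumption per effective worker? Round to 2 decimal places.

c_gold ≈ 0.92

n + g + δ = 0.034 + 0.024 + 0.064 = 0.122.
Golden rule sets MPK = n+g+δ: 0.22·k^(0.22−1) = 0.122, so k_gold = (0.22/0.122)^(1/0.78) ≈ 2.1295.
y_gold = 2.1295^0.22 ≈ 1.1809.
c_gold = y_gold − (n+g+δ)·k_gold = 1.1809 − 0.122·2.1295 ≈ 0.9211.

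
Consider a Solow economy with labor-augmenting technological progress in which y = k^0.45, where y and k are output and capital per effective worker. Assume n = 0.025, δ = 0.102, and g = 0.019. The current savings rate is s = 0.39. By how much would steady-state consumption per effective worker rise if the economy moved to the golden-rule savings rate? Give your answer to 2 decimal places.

Δc ≈ 0.02

The effective depreciation rate is n + g + δ = 0.025 + 0.019 + 0.102 = 0.146.
Current steady state (s = 0.39): k* = (0.39/0.146)^(1/0.55) ≈ 5.9681, y* = 5.9681^0.45 ≈ 2.2342, c* = (1−0.39)·2.2342 ≈ 1.3629.
Setting f'(k) = n+g+δ gives 0.45·k^(0.45−1) = 0.146, hence k_gold = (0.45/0.146)^(1/0.55) ≈ 7.7417.
y_gold = 7.7417^0.45 ≈ 2.5117, c_gold = y_gold − 0.146·k_gold ≈ 1.3815.
Gain: Δc = 1.3815 − 1.3629 ≈ 0.0186.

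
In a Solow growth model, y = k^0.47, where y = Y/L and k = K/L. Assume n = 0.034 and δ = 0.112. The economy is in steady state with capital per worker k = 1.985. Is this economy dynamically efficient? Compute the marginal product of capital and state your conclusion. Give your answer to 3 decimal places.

Break-even investment rate: n + δ = 0.034 + 0.112 = 0.146.
MPK = 0.47·k^(0.47−1) = 0.47·1.985^(-0.53) ≈ 0.3268.
MPK > 0.146, so the economy is dynamically efficient (under-saving).

dynamically efficient; MPK ≈ 0.327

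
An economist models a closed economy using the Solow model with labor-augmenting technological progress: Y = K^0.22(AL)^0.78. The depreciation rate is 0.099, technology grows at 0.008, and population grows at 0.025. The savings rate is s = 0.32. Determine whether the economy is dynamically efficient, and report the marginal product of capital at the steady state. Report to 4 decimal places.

Break-even investment rate: n + g + δ = 0.025 + 0.008 + 0.099 = 0.132.
Steady-state k*: s·k^0.22 = 0.132·k gives k* = (0.32/0.132)^(1/0.78) ≈ 3.1120.
MPK = 0.22·3.1120^(-0.78) ≈ 0.0907.
MPK < n+g+δ = 0.132, so the economy is dynamically inefficient (over-saving).

dynamically inefficient; MPK ≈ 0.0907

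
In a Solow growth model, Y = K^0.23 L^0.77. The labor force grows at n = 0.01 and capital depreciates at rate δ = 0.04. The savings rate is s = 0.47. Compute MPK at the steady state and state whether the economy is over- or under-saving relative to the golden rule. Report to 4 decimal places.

The effective depreciation rate is n + δ = 0.01 + 0.04 = 0.05.
Steady-state k*: s·k^0.23 = 0.05·k gives k* = (0.47/0.05)^(1/0.77) ≈ 18.3570.
MPK = 0.23·18.3570^(-0.77) ≈ 0.0245.
MPK < n+δ = 0.05, so the economy is dynamically inefficient (over-saving).

over-saving; MPK ≈ 0.0245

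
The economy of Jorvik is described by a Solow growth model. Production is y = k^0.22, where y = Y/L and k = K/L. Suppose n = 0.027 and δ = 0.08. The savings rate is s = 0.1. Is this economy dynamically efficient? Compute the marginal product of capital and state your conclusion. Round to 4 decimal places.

Capital per worker breaks even when investment replaces (n + δ)·k; here n + δ = 0.107.
Steady-state k*: s·k^0.22 = 0.107·k gives k* = (0.1/0.107)^(1/0.78) ≈ 0.9169.
MPK = 0.22·0.9169^(-0.78) ≈ 0.2354.
MPK > n+δ = 0.107, so the economy is dynamically efficient (under-saving).

dynamically efficient; MPK ≈ 0.2354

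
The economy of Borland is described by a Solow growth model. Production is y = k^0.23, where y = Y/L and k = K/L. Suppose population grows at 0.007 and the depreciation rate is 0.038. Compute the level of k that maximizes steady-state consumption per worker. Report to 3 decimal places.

k_gold ≈ 8.321

Break-even investment rate: n + δ = 0.007 + 0.038 = 0.045.
At the golden rule the marginal product of capital equals n+δ: 0.23·k^(0.23−1) = 0.045. Solving, k_gold = (0.23/0.045)^(1/0.77) ≈ 8.3205.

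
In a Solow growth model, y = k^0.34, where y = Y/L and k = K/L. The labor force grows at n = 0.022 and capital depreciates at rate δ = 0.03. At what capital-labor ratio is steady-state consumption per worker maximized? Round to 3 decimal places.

k_gold ≈ 17.202

Break-even investment rate: n + δ = 0.022 + 0.03 = 0.052.
Setting f'(k) = n+δ gives 0.34·k^(0.34−1) = 0.052, hence k_gold = (0.34/0.052)^(1/0.66) ≈ 17.2016.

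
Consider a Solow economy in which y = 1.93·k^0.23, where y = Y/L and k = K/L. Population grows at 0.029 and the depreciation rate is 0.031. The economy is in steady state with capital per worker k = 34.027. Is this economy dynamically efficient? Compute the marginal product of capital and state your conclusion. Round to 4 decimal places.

dynamically inefficient; MPK ≈ 0.0294

n + δ = 0.029 + 0.031 = 0.06.
MPK = 0.23·1.93·k^(0.23−1) = 0.23·1.93·34.027^(-0.77) ≈ 0.0294.
MPK < 0.06, so the economy is dynamically inefficient (over-saving).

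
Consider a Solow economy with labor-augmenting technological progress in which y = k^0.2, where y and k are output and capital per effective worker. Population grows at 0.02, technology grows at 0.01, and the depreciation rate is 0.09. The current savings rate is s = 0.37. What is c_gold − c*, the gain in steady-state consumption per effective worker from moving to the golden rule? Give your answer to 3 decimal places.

The effective depreciation rate is n + g + δ = 0.02 + 0.01 + 0.09 = 0.12.
Current steady state (s = 0.37): k* = (0.37/0.12)^(1/0.8) ≈ 4.0858, y* = 4.0858^0.2 ≈ 1.3251, c* = (1−0.37)·1.3251 ≈ 0.8348.
Maximizing c = f(k) − (n+g+δ)·k gives f'(k) = n+g+δ, i.e. 0.2·k^(0.2−1) = 0.12, so k_gold = (0.2/0.12)^(1/0.8) ≈ 1.8937.
y_gold = 1.8937^0.2 ≈ 1.1362, c_gold = y_gold − 0.12·k_gold ≈ 0.9090.
Gain: Δc = 0.9090 − 0.8348 ≈ 0.0742.

Δc ≈ 0.074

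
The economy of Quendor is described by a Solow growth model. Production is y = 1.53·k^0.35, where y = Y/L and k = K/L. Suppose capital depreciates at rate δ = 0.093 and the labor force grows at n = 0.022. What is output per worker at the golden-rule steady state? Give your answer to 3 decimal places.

y_gold ≈ 3.503

Break-even investment rate: n + δ = 0.022 + 0.093 = 0.115.
Setting f'(k) = n+δ gives 0.35·1.53·k^(0.35−1) = 0.115, hence k_gold = (0.35·1.53/0.115)^(1/0.65) ≈ 10.6607.
Output: y_gold = 1.53·k_gold^0.35 = 1.53·10.6607^0.35 ≈ 3.5028.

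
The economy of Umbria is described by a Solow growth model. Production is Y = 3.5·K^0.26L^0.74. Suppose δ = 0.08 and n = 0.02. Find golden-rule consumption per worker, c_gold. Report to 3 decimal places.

Break-even investment rate: n + δ = 0.02 + 0.08 = 0.1.
Setting f'(k) = n+δ gives 0.26·3.5·k^(0.26−1) = 0.1, hence k_gold = (0.26·3.5/0.1)^(1/0.74) ≈ 19.7698.
y_gold = 3.5·19.7698^0.26 ≈ 7.6038.
c_gold = y_gold − (n+δ)·k_gold = 7.6038 − 0.1·19.7698 ≈ 5.6268.

c_gold ≈ 5.627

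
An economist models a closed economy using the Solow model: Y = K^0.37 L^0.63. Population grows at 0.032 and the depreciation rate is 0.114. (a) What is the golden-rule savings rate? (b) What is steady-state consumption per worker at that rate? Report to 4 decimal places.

n + δ = 0.032 + 0.114 = 0.146.
For Cobb-Douglas, s_gold equals capital's share: s_gold = 0.37.
At the golden rule the marginal product of capital equals n+δ: 0.37·k^(0.37−1) = 0.146. Solving, k_gold = (0.37/0.146)^(1/0.63) ≈ 4.3755.
y_gold = 4.3755^0.37 ≈ 1.7266; c_gold = (1−0.37)·y_gold ≈ 1.0877.

(a) s_gold = 0.3700; (b) c_gold ≈ 1.0877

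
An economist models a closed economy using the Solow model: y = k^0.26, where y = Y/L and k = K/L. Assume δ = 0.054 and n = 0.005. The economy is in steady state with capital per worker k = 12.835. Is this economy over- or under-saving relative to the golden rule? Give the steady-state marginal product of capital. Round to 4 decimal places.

over-saving; MPK ≈ 0.0393

Break-even investment rate: n + δ = 0.005 + 0.054 = 0.059.
MPK = 0.26·k^(0.26−1) = 0.26·12.835^(-0.74) ≈ 0.0393.
MPK < 0.059, so the economy is dynamically inefficient (over-saving).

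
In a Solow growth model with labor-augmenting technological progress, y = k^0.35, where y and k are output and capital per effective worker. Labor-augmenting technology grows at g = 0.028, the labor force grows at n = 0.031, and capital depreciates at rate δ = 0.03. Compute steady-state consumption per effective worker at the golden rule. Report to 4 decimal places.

The effective depreciation rate is n + g + δ = 0.031 + 0.028 + 0.03 = 0.089.
Maximizing c = f(k) − (n+g+δ)·k gives f'(k) = n+g+δ, i.e. 0.35·k^(0.35−1) = 0.089, so k_gold = (0.35/0.089)^(1/0.65) ≈ 8.2203.
y_gold = 8.2203^0.35 ≈ 2.0903.
c_gold = y_gold − (n+g+δ)·k_gold = 2.0903 − 0.089·8.2203 ≈ 1.3587.

c_gold ≈ 1.3587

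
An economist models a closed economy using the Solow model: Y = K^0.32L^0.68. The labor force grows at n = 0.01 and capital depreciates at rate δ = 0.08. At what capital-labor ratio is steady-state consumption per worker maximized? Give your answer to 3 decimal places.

n + δ = 0.01 + 0.08 = 0.09.
Setting f'(k) = n+δ gives 0.32·k^(0.32−1) = 0.09, hence k_gold = (0.32/0.09)^(1/0.68) ≈ 6.4589.

k_gold ≈ 6.459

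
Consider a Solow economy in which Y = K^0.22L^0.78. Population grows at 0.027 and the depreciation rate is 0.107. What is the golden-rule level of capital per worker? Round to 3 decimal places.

The effective depreciation rate is n + δ = 0.027 + 0.107 = 0.134.
At the golden rule the marginal product of capital equals n+δ: 0.22·k^(0.22−1) = 0.134. Solving, k_gold = (0.22/0.134)^(1/0.78) ≈ 1.8882.

k_gold ≈ 1.888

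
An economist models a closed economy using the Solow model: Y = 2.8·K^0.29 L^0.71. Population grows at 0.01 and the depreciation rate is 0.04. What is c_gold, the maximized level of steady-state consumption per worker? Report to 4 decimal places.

c_gold ≈ 6.2070

Break-even investment rate: n + δ = 0.01 + 0.04 = 0.05.
Maximizing c = f(k) − (n+δ)·k gives f'(k) = n+δ, i.e. 0.29·2.8·k^(0.29−1) = 0.05, so k_gold = (0.29·2.8/0.05)^(1/0.71) ≈ 50.7050.
y_gold = 2.8·50.7050^0.29 ≈ 8.7422.
c_gold = y_gold − (n+δ)·k_gold = 8.7422 − 0.05·50.7050 ≈ 6.2070.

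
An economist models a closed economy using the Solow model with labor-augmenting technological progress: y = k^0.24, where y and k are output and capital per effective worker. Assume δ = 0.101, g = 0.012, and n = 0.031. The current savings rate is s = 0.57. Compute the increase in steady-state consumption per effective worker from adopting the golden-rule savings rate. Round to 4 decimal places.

Break-even investment rate: n + g + δ = 0.031 + 0.012 + 0.101 = 0.144.
Current steady state (s = 0.57): k* = (0.57/0.144)^(1/0.76) ≈ 6.1122, y* = 6.1122^0.24 ≈ 1.5441, c* = (1−0.57)·1.5441 ≈ 0.6640.
At the golden rule the marginal product of capital equals n+g+δ: 0.24·k^(0.24−1) = 0.144. Solving, k_gold = (0.24/0.144)^(1/0.76) ≈ 1.9584.
y_gold = 1.9584^0.24 ≈ 1.1751, c_gold = y_gold − 0.144·k_gold ≈ 0.8930.
Gain: Δc = 0.8930 − 0.6640 ≈ 0.2291.

Δc ≈ 0.2291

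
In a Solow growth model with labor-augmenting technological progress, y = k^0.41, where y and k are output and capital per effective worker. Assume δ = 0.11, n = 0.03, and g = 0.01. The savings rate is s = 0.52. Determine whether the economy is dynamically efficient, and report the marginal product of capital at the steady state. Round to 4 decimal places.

The effective depreciation rate is n + g + δ = 0.03 + 0.01 + 0.11 = 0.15.
Steady-state k*: s·k^0.41 = 0.15·k gives k* = (0.52/0.15)^(1/0.59) ≈ 8.2244.
MPK = 0.41·8.2244^(-0.59) ≈ 0.1183.
MPK < n+g+δ = 0.15, so the economy is dynamically inefficient (over-saving).

dynamically inefficient; MPK ≈ 0.1183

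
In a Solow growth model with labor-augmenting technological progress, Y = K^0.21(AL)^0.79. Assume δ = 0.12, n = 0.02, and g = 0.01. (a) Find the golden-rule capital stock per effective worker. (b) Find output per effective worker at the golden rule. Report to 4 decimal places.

Break-even investment rate: n + g + δ = 0.02 + 0.01 + 0.12 = 0.15.
Setting f'(k) = n+g+δ gives 0.21·k^(0.21−1) = 0.15, hence k_gold = (0.21/0.15)^(1/0.79) ≈ 1.5310.
y_gold = 1.5310^0.21 ≈ 1.0936.

(a) k_gold ≈ 1.5310; (b) y_gold ≈ 1.0936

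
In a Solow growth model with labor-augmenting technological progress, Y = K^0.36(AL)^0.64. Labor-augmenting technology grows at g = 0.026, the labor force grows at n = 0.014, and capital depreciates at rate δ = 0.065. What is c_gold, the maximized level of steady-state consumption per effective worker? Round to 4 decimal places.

c_gold ≈ 1.2799

n + g + δ = 0.014 + 0.026 + 0.065 = 0.105.
Setting f'(k) = n+g+δ gives 0.36·k^(0.36−1) = 0.105, hence k_gold = (0.36/0.105)^(1/0.64) ≈ 6.8567.
y_gold = 6.8567^0.36 ≈ 1.9999.
c_gold = y_gold − (n+g+δ)·k_gold = 1.9999 − 0.105·6.8567 ≈ 1.2799.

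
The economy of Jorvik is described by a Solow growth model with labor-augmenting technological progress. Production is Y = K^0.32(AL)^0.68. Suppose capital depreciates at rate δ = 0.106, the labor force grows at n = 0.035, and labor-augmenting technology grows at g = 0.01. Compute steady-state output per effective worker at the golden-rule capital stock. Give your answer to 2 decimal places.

Break-even investment rate: n + g + δ = 0.035 + 0.01 + 0.106 = 0.151.
Maximizing c = f(k) − (n+g+δ)·k gives f'(k) = n+g+δ, i.e. 0.32·k^(0.32−1) = 0.151, so k_gold = (0.32/0.151)^(1/0.68) ≈ 3.0176.
Output: y_gold = k_gold^0.32 = 3.0176^0.32 ≈ 1.4239.

y_gold ≈ 1.42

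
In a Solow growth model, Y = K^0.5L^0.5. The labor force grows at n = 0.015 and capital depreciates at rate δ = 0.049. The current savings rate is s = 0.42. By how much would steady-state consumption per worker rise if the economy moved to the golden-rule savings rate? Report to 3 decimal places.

The effective depreciation rate is n + δ = 0.015 + 0.049 = 0.064.
Current steady state (s = 0.42): k* = (0.42/0.064)^(1/0.5) ≈ 43.0664, y* = 43.0664^0.5 ≈ 6.5625, c* = (1−0.42)·6.5625 ≈ 3.8062.
Setting f'(k) = n+δ gives 0.5·k^(0.5−1) = 0.064, hence k_gold = (0.5/0.064)^(1/0.5) ≈ 61.0352.
y_gold = 61.0352^0.5 ≈ 7.8125, c_gold = y_gold − 0.064·k_gold ≈ 3.9062.
Gain: Δc = 3.9062 − 3.8062 ≈ 0.1000.

Δc ≈ 0.100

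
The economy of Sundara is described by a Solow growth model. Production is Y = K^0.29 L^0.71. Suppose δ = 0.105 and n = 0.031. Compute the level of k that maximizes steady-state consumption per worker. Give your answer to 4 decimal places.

k_gold ≈ 2.9052

n + δ = 0.031 + 0.105 = 0.136.
Maximizing c = f(k) − (n+δ)·k gives f'(k) = n+δ, i.e. 0.29·k^(0.29−1) = 0.136, so k_gold = (0.29/0.136)^(1/0.71) ≈ 2.9052.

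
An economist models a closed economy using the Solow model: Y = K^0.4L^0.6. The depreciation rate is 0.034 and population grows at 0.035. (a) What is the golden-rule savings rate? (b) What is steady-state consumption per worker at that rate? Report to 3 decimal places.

(a) s_gold = 0.400; (b) c_gold ≈ 1.936

The effective depreciation rate is n + δ = 0.035 + 0.034 = 0.069.
For Cobb-Douglas, s_gold equals capital's share: s_gold = 0.4.
Maximizing c = f(k) − (n+δ)·k gives f'(k) = n+δ, i.e. 0.4·k^(0.4−1) = 0.069, so k_gold = (0.4/0.069)^(1/0.6) ≈ 18.7076.
y_gold = 18.7076^0.4 ≈ 3.2271; c_gold = (1−0.4)·y_gold ≈ 1.9362.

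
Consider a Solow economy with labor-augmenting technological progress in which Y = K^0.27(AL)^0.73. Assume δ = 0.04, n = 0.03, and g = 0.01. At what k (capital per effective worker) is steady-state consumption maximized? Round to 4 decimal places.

k_gold ≈ 5.2925

n + g + δ = 0.03 + 0.01 + 0.04 = 0.08.
Setting f'(k) = n+g+δ gives 0.27·k^(0.27−1) = 0.08, hence k_gold = (0.27/0.08)^(1/0.73) ≈ 5.2925.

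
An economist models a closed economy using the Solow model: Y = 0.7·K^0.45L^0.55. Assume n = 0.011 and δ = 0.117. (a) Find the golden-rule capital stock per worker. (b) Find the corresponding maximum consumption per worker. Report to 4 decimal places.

(a) k_gold ≈ 5.1415; (b) c_gold ≈ 0.8044

Break-even investment rate: n + δ = 0.011 + 0.117 = 0.128.
Golden rule sets MPK = n+δ: 0.45·0.7·k^(0.45−1) = 0.128, so k_gold = (0.45·0.7/0.128)^(1/0.55) ≈ 5.1415.
y_gold = 0.7·5.1415^0.45 ≈ 1.4625; c_gold = y_gold − 0.128·k_gold ≈ 0.8044.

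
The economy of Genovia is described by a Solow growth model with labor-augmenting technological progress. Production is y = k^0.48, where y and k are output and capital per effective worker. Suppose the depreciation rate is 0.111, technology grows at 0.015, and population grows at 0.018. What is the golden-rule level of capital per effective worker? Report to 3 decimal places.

Capital per effective worker breaks even when investment replaces (n + g + δ)·k; here n + g + δ = 0.144.
Golden rule sets MPK = n+g+δ: 0.48·k^(0.48−1) = 0.144, so k_gold = (0.48/0.144)^(1/0.52) ≈ 10.1283.

k_gold ≈ 10.128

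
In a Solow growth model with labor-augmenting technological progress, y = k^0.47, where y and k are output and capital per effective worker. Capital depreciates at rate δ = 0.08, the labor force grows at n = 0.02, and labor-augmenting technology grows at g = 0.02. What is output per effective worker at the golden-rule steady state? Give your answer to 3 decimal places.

The effective depreciation rate is n + g + δ = 0.02 + 0.02 + 0.08 = 0.12.
Setting f'(k) = n+g+δ gives 0.47·k^(0.47−1) = 0.12, hence k_gold = (0.47/0.12)^(1/0.53) ≈ 13.1435.
Output: y_gold = k_gold^0.47 = 13.1435^0.47 ≈ 3.3558.

y_gold ≈ 3.356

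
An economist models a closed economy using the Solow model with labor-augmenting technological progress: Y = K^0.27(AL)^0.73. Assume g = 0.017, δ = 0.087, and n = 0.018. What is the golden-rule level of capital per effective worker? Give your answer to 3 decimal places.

k_gold ≈ 2.969

Capital per effective worker breaks even when investment replaces (n + g + δ)·k; here n + g + δ = 0.122.
Maximizing c = f(k) − (n+g+δ)·k gives f'(k) = n+g+δ, i.e. 0.27·k^(0.27−1) = 0.122, so k_gold = (0.27/0.122)^(1/0.73) ≈ 2.9690.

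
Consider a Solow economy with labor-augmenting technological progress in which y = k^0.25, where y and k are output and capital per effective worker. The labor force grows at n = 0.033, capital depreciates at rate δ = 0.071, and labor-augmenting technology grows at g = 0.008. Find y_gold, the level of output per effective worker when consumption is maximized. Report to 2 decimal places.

Capital per effective worker breaks even when investment replaces (n + g + δ)·k; here n + g + δ = 0.112.
At the golden rule the marginal product of capital equals n+g+δ: 0.25·k^(0.25−1) = 0.112. Solving, k_gold = (0.25/0.112)^(1/0.75) ≈ 2.9172.
Output: y_gold = k_gold^0.25 = 2.9172^0.25 ≈ 1.3069.

y_gold ≈ 1.31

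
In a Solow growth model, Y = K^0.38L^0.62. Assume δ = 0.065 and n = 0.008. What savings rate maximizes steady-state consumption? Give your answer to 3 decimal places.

The effective depreciation rate is n + δ = 0.008 + 0.065 = 0.073.
At the golden rule MPK = n+δ, and in any Cobb-Douglas steady state s = (n+δ)·k/y = MPK·k/y = capital's share 0.38.

s_gold = 0.380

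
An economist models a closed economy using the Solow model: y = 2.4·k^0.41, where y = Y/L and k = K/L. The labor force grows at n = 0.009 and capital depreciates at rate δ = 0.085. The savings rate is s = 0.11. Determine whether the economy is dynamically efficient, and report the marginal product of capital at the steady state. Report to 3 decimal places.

dynamically efficient; MPK ≈ 0.350

n + δ = 0.009 + 0.085 = 0.094.
Steady-state k*: s·A·k^0.41 = 0.094·k gives k* = (0.11·2.4/0.094)^(1/0.59) ≈ 5.7561.
MPK = 0.41·2.4·5.7561^(-0.59) ≈ 0.3504.
MPK > n+δ = 0.094, so the economy is dynamically efficient (under-saving).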